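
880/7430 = 88/743≈0.118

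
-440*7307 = -3215080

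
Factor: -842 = -1*2^1*421^1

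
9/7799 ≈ 0.00115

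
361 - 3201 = -2840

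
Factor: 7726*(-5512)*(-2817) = 2^4*3^2*13^1*53^1*313^1*3863^1 = 119963950704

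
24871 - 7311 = 17560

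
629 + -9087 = -8458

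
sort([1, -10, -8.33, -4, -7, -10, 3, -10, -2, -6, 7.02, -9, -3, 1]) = [-10, -10, -10, -9, -8.33, -7, -6, -4, -3, -2, 1, 1, 3, 7.02]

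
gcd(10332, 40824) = 252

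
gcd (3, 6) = 3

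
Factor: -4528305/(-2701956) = 2^(-2) * 3^4 * 5^1 * 3727^1 * 225163^(-1) = 1509435/900652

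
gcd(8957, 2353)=13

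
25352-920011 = -894659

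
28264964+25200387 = 53465351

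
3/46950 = 1/15650≈0.0000639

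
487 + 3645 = 4132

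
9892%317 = 65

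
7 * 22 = 154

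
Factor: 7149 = 3^1*2383^1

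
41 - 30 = 11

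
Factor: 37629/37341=3^(-2)*37^1*113^1*461^(-1)=4181/4149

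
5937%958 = 189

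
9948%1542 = 696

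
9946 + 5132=15078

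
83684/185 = 452 + 64/185 ≈ 452.35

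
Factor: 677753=31^1 * 21863^1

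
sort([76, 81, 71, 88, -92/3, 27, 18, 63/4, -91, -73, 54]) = [-91, -73, -92/3, 63/4, 18, 27, 54, 71, 76, 81, 88]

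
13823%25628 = 13823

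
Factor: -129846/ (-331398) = 3^ (-2)*19^ (-1)*67^1 = 67/171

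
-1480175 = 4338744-5818919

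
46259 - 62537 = -16278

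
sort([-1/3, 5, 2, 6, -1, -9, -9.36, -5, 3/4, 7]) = [-9.36, -9, -5, -1, -1/3, 3/4, 2, 5, 6, 7]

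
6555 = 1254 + 5301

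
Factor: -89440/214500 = -1 * 2^3 * 3^(-1) * 5^(-2) * 11^(-1) * 43^1 = -344/825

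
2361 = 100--2261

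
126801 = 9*14089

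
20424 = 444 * 46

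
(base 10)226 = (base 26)8i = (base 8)342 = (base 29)7n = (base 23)9j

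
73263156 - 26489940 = 46773216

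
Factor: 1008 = 2^4 * 3^2 * 7^1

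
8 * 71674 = 573392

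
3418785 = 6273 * 545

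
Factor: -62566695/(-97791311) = 3^3*5^1*73^(-1)*463457^1*1339607^(-1)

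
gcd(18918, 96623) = 1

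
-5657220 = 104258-5761478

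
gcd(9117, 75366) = 9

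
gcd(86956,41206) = 2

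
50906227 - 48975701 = 1930526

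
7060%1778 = 1726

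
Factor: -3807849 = -1*3^1*1269283^1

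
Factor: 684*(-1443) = -1*2^2*3^3*13^1*19^1*37^1 = -987012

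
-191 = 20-211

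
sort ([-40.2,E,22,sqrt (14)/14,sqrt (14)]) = [-40.2,sqrt (14)/14,E,sqrt (14),22]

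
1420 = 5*284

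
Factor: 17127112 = 2^3*607^1*3527^1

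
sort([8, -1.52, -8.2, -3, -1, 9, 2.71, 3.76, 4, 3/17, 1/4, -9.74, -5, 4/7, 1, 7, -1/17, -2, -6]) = [-9.74, -8.2, -6, -5, -3, -2, -1.52, -1, -1/17, 3/17, 1/4, 4/7, 1, 2.71, 3.76, 4, 7, 8, 9]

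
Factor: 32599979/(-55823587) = -1*109^(-1)*521^(-1)*983^(-1)*32599979^1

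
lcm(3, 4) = 12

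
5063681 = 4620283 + 443398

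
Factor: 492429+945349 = 2^1 * 571^1 * 1259^1 = 1437778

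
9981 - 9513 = 468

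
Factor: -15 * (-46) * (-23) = -1 * 2^1 * 3^1 * 5^1 * 23^2 = -15870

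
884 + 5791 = 6675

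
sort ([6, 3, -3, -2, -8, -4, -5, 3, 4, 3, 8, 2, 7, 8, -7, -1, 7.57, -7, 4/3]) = [-8, -7, -7, -5, -4, -3, -2, -1, 4/3, 2, 3, 3, 3, 4, 6, 7, 7.57, 8, 8]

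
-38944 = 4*(-9736)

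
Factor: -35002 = -1*2^1*11^1*37^1*43^1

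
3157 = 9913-6756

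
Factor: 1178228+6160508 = 2^4 * 523^1 * 877^1 = 7338736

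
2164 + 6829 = 8993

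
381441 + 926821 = 1308262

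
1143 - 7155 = -6012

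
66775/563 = 118 + 341/563≈118.61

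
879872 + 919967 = 1799839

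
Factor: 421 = 421^1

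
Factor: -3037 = -1 * 3037^1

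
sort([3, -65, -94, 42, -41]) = [-94, -65, -41, 3, 42]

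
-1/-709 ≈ 0.00141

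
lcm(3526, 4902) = 200982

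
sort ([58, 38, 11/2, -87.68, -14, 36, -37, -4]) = [-87.68, -37, -14, -4, 11/2, 36, 38, 58]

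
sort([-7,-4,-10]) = [-10,-7,-4]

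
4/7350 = 2/3675 ≈ 0.000544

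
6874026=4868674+2005352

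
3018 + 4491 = 7509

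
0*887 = 0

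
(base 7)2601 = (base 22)20d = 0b1111010101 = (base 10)981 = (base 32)ul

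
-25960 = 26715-52675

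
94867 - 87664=7203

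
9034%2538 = 1420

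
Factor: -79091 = -1*139^1*569^1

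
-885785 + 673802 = -211983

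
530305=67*7915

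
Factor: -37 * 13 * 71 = -1 * 13^1 * 37^1 * 71^1 = -34151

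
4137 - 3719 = 418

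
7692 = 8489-797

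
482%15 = 2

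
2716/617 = 4 + 248/617 ≈ 4.40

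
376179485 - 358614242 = 17565243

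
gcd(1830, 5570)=10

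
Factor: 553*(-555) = -1*3^1*5^1*7^1*37^1*79^1 = -306915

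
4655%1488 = 191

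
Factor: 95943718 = 2^1 * 13^1 * 23^1 * 160441^1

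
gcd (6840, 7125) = 285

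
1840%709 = 422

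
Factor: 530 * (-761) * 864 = -1 * 2^6 * 3^3 * 5^1 * 53^1 * 761^1 = -348477120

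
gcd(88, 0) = 88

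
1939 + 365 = 2304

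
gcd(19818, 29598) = 6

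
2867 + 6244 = 9111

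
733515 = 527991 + 205524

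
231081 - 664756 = -433675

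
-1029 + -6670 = -7699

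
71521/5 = 14304 + 1/5 = 14304.20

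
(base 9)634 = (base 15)247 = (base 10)517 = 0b1000000101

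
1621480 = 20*81074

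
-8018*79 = -633422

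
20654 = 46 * 449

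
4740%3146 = 1594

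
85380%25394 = 9198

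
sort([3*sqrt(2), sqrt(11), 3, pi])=[3, pi, sqrt(11), 3*sqrt(2)]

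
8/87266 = 4/43633 ≈ 0.0000917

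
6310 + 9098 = 15408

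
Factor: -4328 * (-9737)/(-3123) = -1 * 2^3 * 3^(-2) * 7^1 * 13^1 * 107^1 * 347^(-1) * 541^1 = -42141736/3123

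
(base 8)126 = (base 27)35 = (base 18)4e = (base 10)86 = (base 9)105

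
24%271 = 24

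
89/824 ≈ 0.108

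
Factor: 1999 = 1999^1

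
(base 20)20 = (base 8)50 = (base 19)22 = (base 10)40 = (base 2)101000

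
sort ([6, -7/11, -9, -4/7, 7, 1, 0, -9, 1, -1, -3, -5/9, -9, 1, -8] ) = [-9, -9, -9, -8, -3, -1, -7/11, -4/7, -5/9, 0, 1, 1, 1, 6, 7] 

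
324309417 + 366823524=691132941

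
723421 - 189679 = 533742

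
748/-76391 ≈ -0.00979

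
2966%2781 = 185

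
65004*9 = 585036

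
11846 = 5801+6045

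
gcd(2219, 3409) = 7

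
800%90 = 80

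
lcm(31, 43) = 1333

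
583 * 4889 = 2850287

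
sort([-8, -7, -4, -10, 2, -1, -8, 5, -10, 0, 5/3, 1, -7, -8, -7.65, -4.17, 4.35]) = [-10, -10, -8, -8, -8, -7.65, -7, -7, -4.17, -4, -1, 0, 1, 5/3, 2, 4.35, 5]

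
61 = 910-849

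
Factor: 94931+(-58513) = 2^1 * 131^1 * 139^1 = 36418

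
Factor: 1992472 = 2^3 * 249059^1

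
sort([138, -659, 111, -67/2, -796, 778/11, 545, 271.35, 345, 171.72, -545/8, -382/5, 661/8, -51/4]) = [-796, -659, -382/5, -545/8, -67/2, -51/4, 778/11, 661/8, 111, 138, 171.72, 271.35, 345, 545]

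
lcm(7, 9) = 63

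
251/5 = 50 + 1/5 = 50.20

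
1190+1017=2207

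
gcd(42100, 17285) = 5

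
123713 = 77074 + 46639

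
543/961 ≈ 0.565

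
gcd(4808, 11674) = 2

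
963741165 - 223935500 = 739805665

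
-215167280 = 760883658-976050938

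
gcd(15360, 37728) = 96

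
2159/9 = 239+8/9≈239.89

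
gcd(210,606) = 6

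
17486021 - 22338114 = -4852093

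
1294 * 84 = 108696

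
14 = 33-19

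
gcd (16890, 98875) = 5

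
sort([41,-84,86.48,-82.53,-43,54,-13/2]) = [-84,-82.53,-43,-13/2,41,54,86.48]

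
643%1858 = 643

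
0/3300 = 0 = 0.00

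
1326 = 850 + 476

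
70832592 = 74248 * 954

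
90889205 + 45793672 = 136682877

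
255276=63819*4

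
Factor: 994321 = 994321^1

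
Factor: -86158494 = -1*2^1*3^2*4786583^1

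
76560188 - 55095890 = 21464298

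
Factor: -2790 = -1*2^1*3^2*5^1*31^1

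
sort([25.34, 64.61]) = [25.34, 64.61]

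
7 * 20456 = 143192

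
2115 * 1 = 2115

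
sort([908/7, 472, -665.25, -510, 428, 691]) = [-665.25, -510, 908/7, 428, 472, 691]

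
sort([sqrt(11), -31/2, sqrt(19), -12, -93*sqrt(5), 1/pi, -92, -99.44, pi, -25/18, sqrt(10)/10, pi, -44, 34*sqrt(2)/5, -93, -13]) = [-93*sqrt(5), -99.44, -93, -92, -44, -31/2, -13, -12, -25/18, sqrt(10)/10, 1/pi, pi, pi, sqrt(11), sqrt(19), 34*sqrt(2)/5]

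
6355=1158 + 5197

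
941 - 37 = 904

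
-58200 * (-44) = 2560800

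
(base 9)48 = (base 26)1i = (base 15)2e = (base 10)44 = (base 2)101100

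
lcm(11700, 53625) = 643500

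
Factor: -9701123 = -1*83^1*116881^1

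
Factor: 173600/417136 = 2^1*5^2*7^1*29^(-2) = 350/841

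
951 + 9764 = 10715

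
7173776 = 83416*86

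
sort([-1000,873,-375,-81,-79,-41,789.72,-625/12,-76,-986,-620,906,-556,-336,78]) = [-1000,-986,-620,-556,-375,-336,-81,-79,-76,-625/12,-41,78,789.72,873,906]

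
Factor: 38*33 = 2^1*3^1*11^1*19^1 = 1254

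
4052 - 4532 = -480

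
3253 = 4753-1500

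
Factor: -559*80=-1*2^4*5^1*13^1*43^1=-44720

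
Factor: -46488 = -1*2^3*3^1*13^1*149^1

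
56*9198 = 515088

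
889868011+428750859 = 1318618870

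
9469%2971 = 556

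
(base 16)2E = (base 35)1B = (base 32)1E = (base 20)26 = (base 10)46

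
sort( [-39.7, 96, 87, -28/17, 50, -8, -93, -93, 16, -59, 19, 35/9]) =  [-93, -93, -59, -39.7, -8, -28/17, 35/9, 16, 19, 50, 87, 96]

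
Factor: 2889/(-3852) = -1 * 2^(-2) * 3^1 = -3/4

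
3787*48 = 181776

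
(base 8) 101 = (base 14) 49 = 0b1000001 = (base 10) 65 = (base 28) 29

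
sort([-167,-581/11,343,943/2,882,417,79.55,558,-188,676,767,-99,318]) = [-188,-167,-99,-581/11,79.55,318,343,417,943/2,558,676,767,882]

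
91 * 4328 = 393848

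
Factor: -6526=-1*2^1*13^1*251^1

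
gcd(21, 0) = 21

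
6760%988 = 832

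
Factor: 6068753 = 6068753^1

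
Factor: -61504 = -1 * 2^6 * 31^2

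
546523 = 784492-237969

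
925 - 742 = 183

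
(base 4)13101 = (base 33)e3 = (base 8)721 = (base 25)if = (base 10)465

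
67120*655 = 43963600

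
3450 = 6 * 575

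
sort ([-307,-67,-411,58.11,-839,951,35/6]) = [-839,-411,-307,-67,35/6,58.11,951]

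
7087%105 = 52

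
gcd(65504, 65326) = 178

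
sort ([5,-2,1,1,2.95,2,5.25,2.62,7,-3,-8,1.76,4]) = [-8,-3,-2,1,1,1.76,2,2.62,2.95,4,5,5.25,7]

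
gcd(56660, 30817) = 1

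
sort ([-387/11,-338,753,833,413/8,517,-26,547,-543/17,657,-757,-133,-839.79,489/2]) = [-839.79,-757,-338,-133,-387/11,-543/17,-26,413/8,489/2,517,547,657,753,833]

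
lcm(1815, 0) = 0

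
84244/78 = 1080 + 2/39 ≈ 1080.05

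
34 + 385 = 419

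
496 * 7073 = 3508208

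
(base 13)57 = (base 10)72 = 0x48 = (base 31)2a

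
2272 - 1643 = 629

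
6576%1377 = 1068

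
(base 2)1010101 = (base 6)221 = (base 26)37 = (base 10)85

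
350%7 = 0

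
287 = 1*287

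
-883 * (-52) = 45916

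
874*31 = 27094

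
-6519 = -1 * 6519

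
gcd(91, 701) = 1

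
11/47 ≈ 0.234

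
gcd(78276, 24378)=6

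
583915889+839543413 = 1423459302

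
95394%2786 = 670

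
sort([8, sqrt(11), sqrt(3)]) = [sqrt(3), sqrt(11), 8]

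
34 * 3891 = 132294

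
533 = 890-357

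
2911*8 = 23288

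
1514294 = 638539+875755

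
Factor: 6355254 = 2^1 * 3^1 * 1059209^1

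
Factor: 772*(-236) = -1*2^4*59^1*193^1 = -182192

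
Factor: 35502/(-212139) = -1*2^1*3^(-6)*61^1 = -122/729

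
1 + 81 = 82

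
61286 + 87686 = 148972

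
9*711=6399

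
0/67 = 0 = 0.00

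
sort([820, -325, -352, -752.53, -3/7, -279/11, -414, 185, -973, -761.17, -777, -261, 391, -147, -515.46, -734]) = [-973, -777, -761.17, -752.53, -734, -515.46, -414, -352, -325, -261, -147, -279/11, -3/7, 185, 391, 820]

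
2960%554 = 190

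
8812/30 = 293 + 11/15 ≈ 293.73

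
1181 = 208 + 973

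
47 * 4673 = 219631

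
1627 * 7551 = 12285477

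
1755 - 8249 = -6494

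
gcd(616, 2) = 2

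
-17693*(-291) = 5148663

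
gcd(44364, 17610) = 6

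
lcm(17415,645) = 17415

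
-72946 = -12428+-60518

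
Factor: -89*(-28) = 2^2*7^1*89^1 = 2492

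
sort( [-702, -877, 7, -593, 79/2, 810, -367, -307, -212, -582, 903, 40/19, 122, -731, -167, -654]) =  [-877, -731, -702, -654, -593, -582, -367, -307, -212, -167, 40/19, 7, 79/2, 122, 810, 903]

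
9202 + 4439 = 13641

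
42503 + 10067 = 52570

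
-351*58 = -20358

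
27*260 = 7020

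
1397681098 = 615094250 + 782586848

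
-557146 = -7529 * 74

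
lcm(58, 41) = 2378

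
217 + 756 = 973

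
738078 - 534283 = 203795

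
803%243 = 74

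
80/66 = 1 + 7/33≈1.21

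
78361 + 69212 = 147573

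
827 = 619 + 208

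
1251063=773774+477289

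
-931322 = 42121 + -973443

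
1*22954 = 22954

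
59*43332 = 2556588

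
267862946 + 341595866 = 609458812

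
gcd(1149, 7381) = 1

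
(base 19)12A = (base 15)1C4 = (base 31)D6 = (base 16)199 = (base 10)409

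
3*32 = 96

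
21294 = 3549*6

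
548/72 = 137/18 ≈ 7.61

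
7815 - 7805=10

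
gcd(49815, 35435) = 5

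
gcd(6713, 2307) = 1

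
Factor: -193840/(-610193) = 2^4*5^1*2423^1*610193^(-1)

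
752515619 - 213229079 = 539286540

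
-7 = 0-7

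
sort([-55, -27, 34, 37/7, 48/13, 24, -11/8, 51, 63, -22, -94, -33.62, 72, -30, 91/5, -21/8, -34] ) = [-94, -55, -34, -33.62, -30, -27, -22, -21/8, -11/8, 48/13, 37/7, 91/5, 24, 34, 51, 63, 72] 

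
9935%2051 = 1731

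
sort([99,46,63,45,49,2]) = [2,45,46,49,63,99]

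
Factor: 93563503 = 11^1 * 463^1 * 18371^1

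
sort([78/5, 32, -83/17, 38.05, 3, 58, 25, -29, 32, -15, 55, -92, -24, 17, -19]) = [-92, -29, -24, -19, -15, -83/17, 3, 78/5, 17, 25, 32, 32, 38.05, 55, 58]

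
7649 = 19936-12287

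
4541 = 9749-5208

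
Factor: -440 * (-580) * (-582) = -1 * 2^6 * 3^1 * 5^2 * 11^1 * 29^1 * 97^1 = -148526400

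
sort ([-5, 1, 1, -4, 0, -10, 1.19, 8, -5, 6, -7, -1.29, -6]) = [-10, -7, -6, -5, -5, -4, -1.29, 0, 1, 1, 1.19, 6, 8]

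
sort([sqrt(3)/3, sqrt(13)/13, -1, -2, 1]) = [-2, -1, sqrt(13)/13, sqrt(3)/3, 1]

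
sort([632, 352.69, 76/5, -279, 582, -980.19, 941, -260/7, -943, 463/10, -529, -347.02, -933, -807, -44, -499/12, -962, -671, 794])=[-980.19, -962, -943, -933, -807, -671, -529, -347.02, -279, -44, -499/12, -260/7, 76/5, 463/10, 352.69, 582, 632, 794, 941]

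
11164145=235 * 47507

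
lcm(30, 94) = 1410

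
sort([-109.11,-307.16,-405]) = [-405,-307.16,-109.11]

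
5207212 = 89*58508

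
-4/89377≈-0.0000448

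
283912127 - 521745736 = -237833609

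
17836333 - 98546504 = -80710171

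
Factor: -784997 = -1 * 181^1 * 4337^1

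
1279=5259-3980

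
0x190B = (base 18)11E3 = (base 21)EB6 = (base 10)6411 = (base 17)1532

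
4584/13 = 352+8/13 ≈ 352.62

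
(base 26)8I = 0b11100010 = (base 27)8A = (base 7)442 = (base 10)226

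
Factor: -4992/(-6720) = 2^1*5^(-1)*7^(-1)*13^1 = 26/35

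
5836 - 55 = 5781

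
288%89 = 21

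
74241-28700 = 45541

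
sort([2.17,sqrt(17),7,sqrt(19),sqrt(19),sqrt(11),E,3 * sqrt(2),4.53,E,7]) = [2.17,E,E,sqrt(11),sqrt(17),3 * sqrt(2),sqrt(19),sqrt(19),4.53,7,7]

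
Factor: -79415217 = -1 * 3^2 * 7^1 * 263^1 * 4793^1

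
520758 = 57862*9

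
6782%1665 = 122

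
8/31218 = 4/15609 ≈ 0.000256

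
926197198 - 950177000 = -23979802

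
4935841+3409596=8345437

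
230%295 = 230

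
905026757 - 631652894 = 273373863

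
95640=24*3985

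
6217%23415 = 6217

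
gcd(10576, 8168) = 8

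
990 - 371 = 619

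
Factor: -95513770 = -1*2^1*5^1*11^2*193^1*409^1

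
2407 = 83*29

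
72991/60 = 1216 + 31/60 ≈ 1216.52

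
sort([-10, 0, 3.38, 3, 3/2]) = [-10, 0, 3/2, 3, 3.38]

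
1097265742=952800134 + 144465608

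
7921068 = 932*8499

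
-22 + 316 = 294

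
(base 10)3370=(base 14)132a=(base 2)110100101010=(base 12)1b4a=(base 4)310222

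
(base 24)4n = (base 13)92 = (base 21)5e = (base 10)119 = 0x77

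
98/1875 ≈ 0.0523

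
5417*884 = 4788628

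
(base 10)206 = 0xce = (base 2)11001110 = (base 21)9h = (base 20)a6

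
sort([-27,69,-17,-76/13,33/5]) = [-27,-17,-76/13,33/5,69]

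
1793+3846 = 5639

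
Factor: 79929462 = 2^1*3^1*23^1*579199^1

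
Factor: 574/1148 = 2^(-1) = 1/2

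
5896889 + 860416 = 6757305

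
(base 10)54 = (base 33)1l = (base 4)312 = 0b110110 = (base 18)30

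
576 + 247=823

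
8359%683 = 163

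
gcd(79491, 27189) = 3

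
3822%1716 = 390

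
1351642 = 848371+503271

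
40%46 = 40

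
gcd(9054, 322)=2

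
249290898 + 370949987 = 620240885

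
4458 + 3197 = 7655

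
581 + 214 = 795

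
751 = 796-45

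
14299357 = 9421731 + 4877626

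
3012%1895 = 1117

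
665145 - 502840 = 162305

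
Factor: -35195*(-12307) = 5^1*31^1*397^1*7039^1 = 433144865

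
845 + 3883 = 4728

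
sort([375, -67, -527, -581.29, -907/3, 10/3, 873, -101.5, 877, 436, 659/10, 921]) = [-581.29, -527, -907/3, -101.5, -67, 10/3, 659/10, 375, 436, 873, 877, 921]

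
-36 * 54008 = -1944288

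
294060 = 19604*15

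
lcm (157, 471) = 471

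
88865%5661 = 3950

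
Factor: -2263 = -1*31^1*73^1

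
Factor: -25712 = -1*2^4*1607^1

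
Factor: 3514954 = 2^1*17^1*67^1*1543^1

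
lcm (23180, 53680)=1019920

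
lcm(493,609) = 10353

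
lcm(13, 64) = 832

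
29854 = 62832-32978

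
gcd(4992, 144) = 48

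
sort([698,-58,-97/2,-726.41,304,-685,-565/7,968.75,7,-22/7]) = [-726.41,-685,-565/7,-58,-97/2,-22/7,7,304,698,968.75]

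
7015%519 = 268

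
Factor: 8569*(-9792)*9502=-1*2^7*3^2*11^1*17^1*19^1*41^1*4751^1=-797290471296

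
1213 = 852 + 361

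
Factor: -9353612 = -1 * 2^2 * 2338403^1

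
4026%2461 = 1565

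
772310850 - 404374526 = 367936324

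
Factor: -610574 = -1 * 2^1 * 37^2 * 223^1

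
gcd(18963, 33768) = 63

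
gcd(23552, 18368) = 64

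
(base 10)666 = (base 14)358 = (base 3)220200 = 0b1010011010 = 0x29a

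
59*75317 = 4443703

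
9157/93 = 98 + 43/93 ≈ 98.46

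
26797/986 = 27 + 175/986≈27.18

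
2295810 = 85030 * 27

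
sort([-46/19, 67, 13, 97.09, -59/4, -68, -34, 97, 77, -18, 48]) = [-68, -34, -18, -59/4, -46/19, 13, 48, 67, 77, 97, 97.09]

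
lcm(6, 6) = 6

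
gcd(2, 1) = 1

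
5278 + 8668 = 13946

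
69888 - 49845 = 20043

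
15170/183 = 82 + 164/183 ≈ 82.90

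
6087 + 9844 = 15931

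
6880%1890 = 1210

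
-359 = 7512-7871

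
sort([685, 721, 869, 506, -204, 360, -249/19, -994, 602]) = [-994, -204, -249/19, 360, 506, 602, 685, 721, 869]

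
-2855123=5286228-8141351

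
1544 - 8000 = -6456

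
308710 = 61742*5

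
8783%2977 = 2829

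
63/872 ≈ 0.0722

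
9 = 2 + 7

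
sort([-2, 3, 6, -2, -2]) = [-2, -2, -2, 3, 6]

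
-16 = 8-24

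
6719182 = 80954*83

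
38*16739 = 636082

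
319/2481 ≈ 0.129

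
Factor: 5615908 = 2^2*29^1*48413^1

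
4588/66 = 2294/33 ≈ 69.52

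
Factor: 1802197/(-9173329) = -1*11^(-1)*479^(-1)*1741^(-1)*1802197^1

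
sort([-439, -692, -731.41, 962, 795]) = [-731.41, -692, -439, 795, 962]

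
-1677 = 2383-4060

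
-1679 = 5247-6926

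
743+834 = 1577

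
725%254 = 217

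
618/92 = 6 + 33/46 ≈ 6.72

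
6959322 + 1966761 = 8926083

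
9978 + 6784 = 16762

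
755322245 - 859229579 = -103907334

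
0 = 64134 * 0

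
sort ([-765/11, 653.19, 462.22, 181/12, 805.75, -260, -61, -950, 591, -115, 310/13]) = [-950, -260, -115, -765/11, -61, 181/12, 310/13, 462.22, 591, 653.19, 805.75]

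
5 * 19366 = 96830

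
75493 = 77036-1543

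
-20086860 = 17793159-37880019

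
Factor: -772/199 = -1*2^2*193^1*199^(-1)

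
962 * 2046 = 1968252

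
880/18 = 440/9 ≈ 48.89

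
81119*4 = 324476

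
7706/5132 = 1 + 1287/2566≈1.50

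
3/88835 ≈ 0.0000338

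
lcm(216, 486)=1944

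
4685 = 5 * 937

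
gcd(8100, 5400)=2700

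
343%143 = 57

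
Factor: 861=3^1 * 7^1 * 41^1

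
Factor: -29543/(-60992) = 2^(-6) * 31^1 = 31/64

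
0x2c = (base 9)48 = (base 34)1a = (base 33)1b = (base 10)44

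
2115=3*705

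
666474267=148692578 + 517781689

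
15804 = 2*7902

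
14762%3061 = 2518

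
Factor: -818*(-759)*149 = 2^1*3^1*11^1*23^1*149^1*409^1 = 92508438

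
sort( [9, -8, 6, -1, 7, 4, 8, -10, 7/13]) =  [-10, -8, -1, 7/13, 4, 6, 7, 8, 9]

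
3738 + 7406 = 11144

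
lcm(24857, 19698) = 1043994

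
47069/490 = 96 + 29/490 ≈ 96.06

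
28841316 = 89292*323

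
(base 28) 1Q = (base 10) 54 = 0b110110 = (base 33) 1L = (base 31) 1N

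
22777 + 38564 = 61341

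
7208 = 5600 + 1608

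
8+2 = 10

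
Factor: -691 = -1*691^1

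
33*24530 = 809490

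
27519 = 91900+-64381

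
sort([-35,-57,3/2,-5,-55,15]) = [-57,-55,-35,-5,3/2,15]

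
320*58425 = 18696000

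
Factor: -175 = -1 * 5^2 * 7^1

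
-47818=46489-94307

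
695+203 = 898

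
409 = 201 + 208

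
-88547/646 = -137 - 45/646 ≈ -137.07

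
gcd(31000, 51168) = 8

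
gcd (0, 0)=0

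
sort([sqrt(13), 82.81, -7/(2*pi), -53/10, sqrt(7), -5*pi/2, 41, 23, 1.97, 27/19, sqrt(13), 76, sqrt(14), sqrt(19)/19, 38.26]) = [-5*pi/2, -53/10, -7/(2*pi), sqrt(19)/19, 27/19, 1.97, sqrt(7), sqrt(13), sqrt(13), sqrt(14), 23, 38.26, 41, 76, 82.81]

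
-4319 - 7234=-11553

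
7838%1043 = 537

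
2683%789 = 316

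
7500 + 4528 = 12028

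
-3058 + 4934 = 1876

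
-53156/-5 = 10631 + 1/5 = 10631.20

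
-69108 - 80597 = -149705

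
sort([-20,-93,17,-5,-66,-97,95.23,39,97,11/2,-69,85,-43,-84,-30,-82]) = [-97,-93,-84,-82,-69,-66,-43,-30,-20,-5,11/2,17,39,85,95.23,97]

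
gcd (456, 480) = 24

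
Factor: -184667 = -1 * 7^1 * 23^1 * 31^1 * 37^1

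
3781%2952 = 829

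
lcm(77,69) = 5313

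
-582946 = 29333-612279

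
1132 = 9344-8212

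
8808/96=91 + 3/4=91.75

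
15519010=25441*610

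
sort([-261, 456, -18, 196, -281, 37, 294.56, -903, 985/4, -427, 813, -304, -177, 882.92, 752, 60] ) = [-903, -427, -304, -281, -261, -177, -18, 37, 60, 196, 985/4, 294.56, 456, 752, 813, 882.92] 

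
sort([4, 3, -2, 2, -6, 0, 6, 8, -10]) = [-10, -6, -2, 0, 2, 3, 4, 6, 8]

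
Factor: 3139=43^1*73^1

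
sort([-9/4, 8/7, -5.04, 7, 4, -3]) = [-5.04, -3, -9/4, 8/7, 4, 7]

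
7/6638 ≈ 0.00105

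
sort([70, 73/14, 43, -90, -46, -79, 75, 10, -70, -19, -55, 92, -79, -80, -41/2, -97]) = [-97, -90, -80, -79, -79, -70, -55, -46, -41/2, -19, 73/14, 10, 43, 70, 75, 92]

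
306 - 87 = 219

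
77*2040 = 157080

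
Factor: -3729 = -1*3^1*11^1*113^1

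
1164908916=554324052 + 610584864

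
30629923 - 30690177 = -60254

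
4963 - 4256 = 707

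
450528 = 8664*52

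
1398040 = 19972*70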